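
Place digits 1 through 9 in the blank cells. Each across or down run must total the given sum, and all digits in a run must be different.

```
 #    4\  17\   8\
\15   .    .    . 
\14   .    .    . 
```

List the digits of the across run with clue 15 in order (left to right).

1 8 6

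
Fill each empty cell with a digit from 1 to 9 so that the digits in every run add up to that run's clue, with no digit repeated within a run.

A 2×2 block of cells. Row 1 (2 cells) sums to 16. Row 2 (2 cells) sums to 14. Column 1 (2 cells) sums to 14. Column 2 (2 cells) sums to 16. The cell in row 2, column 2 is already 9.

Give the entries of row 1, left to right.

9, 7

16 in 2 cells must be {7,9}.
(1,1) = 9: only digit in both the 16-across and 14-down candidate sets.
(1,2) = 16 − 9 = 7 completes the 16 across.
(2,1) = 14 − 9 = 5 completes the 14 across.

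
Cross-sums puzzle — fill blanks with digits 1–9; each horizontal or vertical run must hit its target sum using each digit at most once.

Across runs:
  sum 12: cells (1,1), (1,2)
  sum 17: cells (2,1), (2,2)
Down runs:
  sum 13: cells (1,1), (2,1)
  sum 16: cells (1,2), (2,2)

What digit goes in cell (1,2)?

7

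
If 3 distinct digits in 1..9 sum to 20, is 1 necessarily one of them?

No

Counterexample: {3,8,9} sums to 20 without using 1.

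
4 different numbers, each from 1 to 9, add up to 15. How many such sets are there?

6

4 distinct digits from 1–9 sum between 10 and 30.
Enumerating: {1,2,3,9}, {1,2,4,8}, {1,2,5,7}, {1,3,4,7}, {1,3,5,6}, {2,3,4,6}.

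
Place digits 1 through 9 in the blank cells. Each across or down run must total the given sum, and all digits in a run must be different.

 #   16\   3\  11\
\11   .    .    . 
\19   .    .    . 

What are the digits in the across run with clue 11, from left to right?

16 in 2 cells must be {7,9}; 3 in 2 cells must be {1,2}.
The 11 across and the 16 down share only 7, so R1C1 = 7.
Given what's placed, R1C2 must be 1 to fit the 11 across and 3 down.
R1C3 = 11 − 8 = 3 completes the 11 across.
R2C1 = 16 − 7 = 9 completes the 16 down.
R2C2 = 3 − 1 = 2 completes the 3 down.
R2C3 = 19 − 11 = 8 completes the 19 across.

7 1 3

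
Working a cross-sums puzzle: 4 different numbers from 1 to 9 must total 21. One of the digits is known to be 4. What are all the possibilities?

4 distinct digits from 1–9 sum between 10 and 30.
Keeping only sets containing 4.

{1,4,7,9}; {2,4,6,9}; {2,4,7,8}; {3,4,5,9}; {3,4,6,8}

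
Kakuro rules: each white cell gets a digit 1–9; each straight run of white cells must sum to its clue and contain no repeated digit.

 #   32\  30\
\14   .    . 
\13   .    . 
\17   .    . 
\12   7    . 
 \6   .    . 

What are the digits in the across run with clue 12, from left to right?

17 in 2 cells must be {8,9}.
R4C2 = 12 − 7 = 5 completes the 12 across.

7 5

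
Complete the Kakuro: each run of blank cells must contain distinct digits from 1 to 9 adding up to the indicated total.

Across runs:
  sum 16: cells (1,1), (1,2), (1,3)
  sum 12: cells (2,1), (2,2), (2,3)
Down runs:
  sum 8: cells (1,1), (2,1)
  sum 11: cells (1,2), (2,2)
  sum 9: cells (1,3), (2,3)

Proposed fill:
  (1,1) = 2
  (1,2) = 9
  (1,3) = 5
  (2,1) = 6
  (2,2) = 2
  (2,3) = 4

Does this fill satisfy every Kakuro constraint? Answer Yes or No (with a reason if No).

Yes

Across: 2+9+5=16; 6+2+4=12. Down: 2+6=8; 9+2=11; 5+4=9. No digit repeats within any run.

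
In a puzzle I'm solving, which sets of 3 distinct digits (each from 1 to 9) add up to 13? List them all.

{1,3,9}; {1,4,8}; {1,5,7}; {2,3,8}; {2,4,7}; {2,5,6}; {3,4,6}

3 distinct digits from 1–9 sum between 6 and 24.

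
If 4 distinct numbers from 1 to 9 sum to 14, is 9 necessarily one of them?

No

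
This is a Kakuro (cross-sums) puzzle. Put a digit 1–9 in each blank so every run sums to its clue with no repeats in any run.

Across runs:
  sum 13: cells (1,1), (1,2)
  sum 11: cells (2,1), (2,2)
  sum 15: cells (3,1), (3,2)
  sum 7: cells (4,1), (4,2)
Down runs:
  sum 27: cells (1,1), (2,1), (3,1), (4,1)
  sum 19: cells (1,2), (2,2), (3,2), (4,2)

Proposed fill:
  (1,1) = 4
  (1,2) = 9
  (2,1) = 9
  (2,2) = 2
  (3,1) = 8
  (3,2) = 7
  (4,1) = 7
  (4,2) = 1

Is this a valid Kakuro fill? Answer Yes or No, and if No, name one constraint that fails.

No — the across run (4,1)–(4,2) sums to 8, not 7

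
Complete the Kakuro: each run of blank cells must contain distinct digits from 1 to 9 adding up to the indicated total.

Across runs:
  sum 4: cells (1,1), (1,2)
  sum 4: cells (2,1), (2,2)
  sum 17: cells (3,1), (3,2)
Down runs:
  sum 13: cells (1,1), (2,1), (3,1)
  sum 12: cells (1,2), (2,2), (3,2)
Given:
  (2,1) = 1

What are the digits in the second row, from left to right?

4 in 2 cells must be {1,3}; 17 in 2 cells must be {8,9}.
(1,1) = 3: the only remaining digit allowed by both the 4 across and the 13 down.
(1,2) = 4 − 3 = 1 completes the 4 across.
(2,2) = 4 − 1 = 3 completes the 4 across.
(3,1) = 13 − 4 = 9 completes the 13 down.
(3,2) = 17 − 9 = 8 completes the 17 across.

1 3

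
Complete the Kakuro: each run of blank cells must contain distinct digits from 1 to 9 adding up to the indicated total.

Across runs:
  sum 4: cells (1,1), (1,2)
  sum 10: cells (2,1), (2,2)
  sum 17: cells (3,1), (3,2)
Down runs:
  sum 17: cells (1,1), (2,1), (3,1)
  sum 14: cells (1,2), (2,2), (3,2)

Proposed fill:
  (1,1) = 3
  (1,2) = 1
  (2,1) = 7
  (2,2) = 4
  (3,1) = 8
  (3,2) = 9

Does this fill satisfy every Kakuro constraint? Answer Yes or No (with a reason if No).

No — the across run (2,1)–(2,2) sums to 11, not 10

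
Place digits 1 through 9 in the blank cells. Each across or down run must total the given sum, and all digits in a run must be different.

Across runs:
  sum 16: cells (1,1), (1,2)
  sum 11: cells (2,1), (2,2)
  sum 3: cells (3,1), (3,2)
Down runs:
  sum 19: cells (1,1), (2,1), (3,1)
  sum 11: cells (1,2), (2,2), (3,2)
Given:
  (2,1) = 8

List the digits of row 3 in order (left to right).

16 in 2 cells must be {7,9}; 3 in 2 cells must be {1,2}.
The 16 across and the 11 down share only 7, so (1,2) = 7.
(2,2) = 11 − 8 = 3 completes the 11 across.
(3,1) = 2: the only remaining digit allowed by both the 3 across and the 19 down.
(3,2) = 3 − 2 = 1 completes the 3 across.
(1,1) = 16 − 7 = 9 completes the 16 across.

2 1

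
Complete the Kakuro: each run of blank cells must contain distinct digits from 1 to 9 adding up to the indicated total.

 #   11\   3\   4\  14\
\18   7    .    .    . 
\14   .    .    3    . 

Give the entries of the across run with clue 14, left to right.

4, 1, 3, 6

3 in 2 cells must be {1,2}; 4 in 2 cells must be {1,3}.
R1C3 = 4 − 3 = 1 completes the 4 down.
R2C1 = 11 − 7 = 4 completes the 11 down.
R1C2 = 2: the only remaining digit allowed by both the 18 across and the 3 down.
R1C4 = 18 − 10 = 8 completes the 18 across.
R2C2 = 3 − 2 = 1 completes the 3 down.
R2C4 = 14 − 8 = 6 completes the 14 across.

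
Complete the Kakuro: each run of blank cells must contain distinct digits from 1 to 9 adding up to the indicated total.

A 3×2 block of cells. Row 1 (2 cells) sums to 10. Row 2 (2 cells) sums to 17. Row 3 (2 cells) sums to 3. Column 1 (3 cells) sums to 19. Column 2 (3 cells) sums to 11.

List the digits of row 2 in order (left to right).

9 8

17 in 2 cells must be {8,9}; 3 in 2 cells must be {1,2}.
The 17 across and the 11 down share only 8, so (2,2) = 8.
The 3 across and the 19 down share only 2, so (3,1) = 2.
(3,2) = 3 − 2 = 1 completes the 3 across.
(1,2) = 11 − 9 = 2 completes the 11 down.
(2,1) = 17 − 8 = 9 completes the 17 across.
(1,1) = 10 − 2 = 8 completes the 10 across.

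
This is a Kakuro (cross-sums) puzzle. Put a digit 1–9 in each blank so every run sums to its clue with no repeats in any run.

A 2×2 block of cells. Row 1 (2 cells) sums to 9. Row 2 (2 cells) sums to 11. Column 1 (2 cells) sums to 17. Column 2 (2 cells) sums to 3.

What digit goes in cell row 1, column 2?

1

17 in 2 cells must be {8,9}; 3 in 2 cells must be {1,2}.
The 9 across and the 17 down share only 8, so (1,1) = 8.
(1,2) = 9 − 8 = 1 completes the 9 across.
(2,1) = 17 − 8 = 9 completes the 17 down.
(2,2) = 11 − 9 = 2 completes the 11 across.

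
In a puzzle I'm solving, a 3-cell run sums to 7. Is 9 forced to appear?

The only way to make 7 from 3 distinct digits is {1,2,4}, which does not contain 9.

No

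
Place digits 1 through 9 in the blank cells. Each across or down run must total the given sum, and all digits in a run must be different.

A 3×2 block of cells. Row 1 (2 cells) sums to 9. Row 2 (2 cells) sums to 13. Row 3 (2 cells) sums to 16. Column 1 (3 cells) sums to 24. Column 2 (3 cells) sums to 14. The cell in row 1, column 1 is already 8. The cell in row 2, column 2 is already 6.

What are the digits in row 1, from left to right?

16 in 2 cells must be {7,9}; 24 in 3 cells must be {7,8,9}.
(1,2) = 9 − 8 = 1 completes the 9 across.
(2,1) = 13 − 6 = 7 completes the 13 across.
(3,1) = 24 − 15 = 9 completes the 24 down.
(3,2) = 16 − 9 = 7 completes the 16 across.

8 1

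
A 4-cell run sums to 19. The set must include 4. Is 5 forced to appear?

Counterexample: {1,4,6,8} sums to 19 under that restriction without using 5.

No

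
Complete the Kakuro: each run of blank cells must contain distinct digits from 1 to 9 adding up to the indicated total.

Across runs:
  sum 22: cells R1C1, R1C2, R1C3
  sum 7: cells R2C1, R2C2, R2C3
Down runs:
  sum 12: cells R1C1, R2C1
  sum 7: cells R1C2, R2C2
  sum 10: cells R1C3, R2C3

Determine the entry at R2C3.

7 in 3 cells must be {1,2,4}.
The 7 across and the 12 down share only 4, so R2C1 = 4.
R1C1 = 12 − 4 = 8 completes the 12 down.
Given what's placed, R1C2 must be 5 to fit the 22 across and 7 down.
R1C3 = 22 − 13 = 9 completes the 22 across.
R2C2 = 7 − 5 = 2 completes the 7 down.
R2C3 = 7 − 6 = 1 completes the 7 across.

1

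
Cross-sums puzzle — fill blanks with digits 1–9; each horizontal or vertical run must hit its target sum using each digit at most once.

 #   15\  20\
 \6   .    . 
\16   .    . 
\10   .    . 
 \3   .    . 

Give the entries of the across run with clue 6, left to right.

5, 1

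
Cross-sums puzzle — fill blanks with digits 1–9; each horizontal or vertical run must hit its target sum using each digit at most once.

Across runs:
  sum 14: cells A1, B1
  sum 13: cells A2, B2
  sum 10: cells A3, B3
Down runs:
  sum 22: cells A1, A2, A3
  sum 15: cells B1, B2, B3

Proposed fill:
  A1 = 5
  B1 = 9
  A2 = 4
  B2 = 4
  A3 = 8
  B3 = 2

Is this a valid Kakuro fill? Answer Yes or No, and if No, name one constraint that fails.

No — the down run A1–A3 sums to 17, not 22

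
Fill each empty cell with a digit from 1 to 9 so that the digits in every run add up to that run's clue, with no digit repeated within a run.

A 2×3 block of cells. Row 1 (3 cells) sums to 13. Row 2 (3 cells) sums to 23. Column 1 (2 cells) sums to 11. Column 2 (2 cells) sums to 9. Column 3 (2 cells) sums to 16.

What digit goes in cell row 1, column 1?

5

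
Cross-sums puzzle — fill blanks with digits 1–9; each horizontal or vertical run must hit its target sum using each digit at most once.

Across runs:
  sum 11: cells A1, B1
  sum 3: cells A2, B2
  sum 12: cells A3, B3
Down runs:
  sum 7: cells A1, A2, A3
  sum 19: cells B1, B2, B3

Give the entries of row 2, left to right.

1, 2

3 in 2 cells must be {1,2}; 7 in 3 cells must be {1,2,4}.
The 3 across and the 19 down share only 2, so B2 = 2.
The 12 across and the 7 down share only 4, so A3 = 4.
B3 = 12 − 4 = 8 completes the 12 across.
A1 = 2: the only remaining digit allowed by both the 11 across and the 7 down.
B1 = 11 − 2 = 9 completes the 11 across.
A2 = 3 − 2 = 1 completes the 3 across.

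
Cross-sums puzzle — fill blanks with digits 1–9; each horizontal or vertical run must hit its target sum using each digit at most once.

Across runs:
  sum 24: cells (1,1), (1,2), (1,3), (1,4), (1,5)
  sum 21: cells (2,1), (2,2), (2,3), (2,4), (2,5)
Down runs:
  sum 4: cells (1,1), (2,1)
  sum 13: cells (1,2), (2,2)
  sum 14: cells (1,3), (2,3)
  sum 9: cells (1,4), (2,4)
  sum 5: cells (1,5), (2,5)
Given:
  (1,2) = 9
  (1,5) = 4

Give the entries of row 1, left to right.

1 9 8 2 4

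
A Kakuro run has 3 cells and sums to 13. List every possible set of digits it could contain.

{1,3,9}; {1,4,8}; {1,5,7}; {2,3,8}; {2,4,7}; {2,5,6}; {3,4,6}

3 distinct digits from 1–9 sum between 6 and 24.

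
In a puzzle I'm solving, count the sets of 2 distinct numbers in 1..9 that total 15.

2

2 distinct digits from 1–9 sum between 3 and 17.
Enumerating: {6,9}, {7,8}.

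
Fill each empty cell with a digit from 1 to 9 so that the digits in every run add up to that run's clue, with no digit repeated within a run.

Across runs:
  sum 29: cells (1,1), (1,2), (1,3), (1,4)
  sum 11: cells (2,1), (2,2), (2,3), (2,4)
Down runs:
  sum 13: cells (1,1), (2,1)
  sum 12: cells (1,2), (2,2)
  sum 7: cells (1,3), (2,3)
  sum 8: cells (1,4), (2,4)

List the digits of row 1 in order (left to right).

29 in 4 cells must be {5,7,8,9}; 11 in 4 cells must be {1,2,3,5}.
Only 5 fits (1,3) under both its across sum 29 and down sum 7.
Given what's placed, (1,4) must be 7 to fit the 29 across and 8 down.
Intersecting the 11 across with the 13 down forces (2,1) = 5.
Given what's placed, (2,2) must be 3 to fit the 11 across and 12 down.
(2,3) = 7 − 5 = 2 completes the 7 down.
(2,4) = 11 − 10 = 1 completes the 11 across.
(1,1) = 13 − 5 = 8 completes the 13 down.
(1,2) = 29 − 20 = 9 completes the 29 across.

8 9 5 7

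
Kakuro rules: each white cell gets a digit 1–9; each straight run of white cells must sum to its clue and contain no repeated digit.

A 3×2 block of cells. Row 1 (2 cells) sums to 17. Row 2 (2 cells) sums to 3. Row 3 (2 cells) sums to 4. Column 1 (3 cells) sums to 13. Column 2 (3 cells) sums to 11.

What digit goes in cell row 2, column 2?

2

17 in 2 cells must be {8,9}; 3 in 2 cells must be {1,2}; 4 in 2 cells must be {1,3}.
The 17 across and the 11 down share only 8, so (1,2) = 8.
Given what's placed, (3,2) must be 1 to fit the 4 across and 11 down.
(1,1) = 17 − 8 = 9 completes the 17 across.
(2,1) = 1: the only remaining digit allowed by both the 3 across and the 13 down.
(2,2) = 3 − 1 = 2 completes the 3 across.
(3,1) = 4 − 1 = 3 completes the 4 across.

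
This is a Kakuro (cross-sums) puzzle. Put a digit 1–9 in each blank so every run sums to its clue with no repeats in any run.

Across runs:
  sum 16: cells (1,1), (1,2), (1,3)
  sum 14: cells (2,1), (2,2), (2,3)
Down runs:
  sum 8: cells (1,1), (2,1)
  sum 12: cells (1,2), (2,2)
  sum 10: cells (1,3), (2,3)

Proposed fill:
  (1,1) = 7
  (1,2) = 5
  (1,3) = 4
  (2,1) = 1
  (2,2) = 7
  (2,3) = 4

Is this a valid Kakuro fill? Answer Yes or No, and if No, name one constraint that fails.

No — the across run (2,1)–(2,3) sums to 12, not 14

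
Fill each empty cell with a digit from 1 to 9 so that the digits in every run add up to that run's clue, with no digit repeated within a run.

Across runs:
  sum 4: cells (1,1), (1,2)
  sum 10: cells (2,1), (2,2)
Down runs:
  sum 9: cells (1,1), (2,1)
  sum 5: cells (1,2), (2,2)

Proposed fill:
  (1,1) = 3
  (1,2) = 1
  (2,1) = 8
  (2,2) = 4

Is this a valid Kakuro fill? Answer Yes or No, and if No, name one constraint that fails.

No — the down run (1,1)–(2,1) sums to 11, not 9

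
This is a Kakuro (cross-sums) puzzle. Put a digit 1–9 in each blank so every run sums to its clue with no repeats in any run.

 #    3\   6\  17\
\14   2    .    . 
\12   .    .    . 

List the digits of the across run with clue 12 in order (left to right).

3 in 2 cells must be {1,2}; 17 in 2 cells must be {8,9}.
R2C1 = 3 − 2 = 1 completes the 3 down.
Nothing is forced directly, so branch on R1C2, whose candidates are 4 or 5. If R1C2 = 5: then R1C3 would have to be in {7} for the 14 across but in {8,9} for the 17 down — contradiction. So R1C2 = 4.
R1C3 = 14 − 6 = 8 completes the 14 across.
R2C2 = 6 − 4 = 2 completes the 6 down.
R2C3 = 12 − 3 = 9 completes the 12 across.

1 2 9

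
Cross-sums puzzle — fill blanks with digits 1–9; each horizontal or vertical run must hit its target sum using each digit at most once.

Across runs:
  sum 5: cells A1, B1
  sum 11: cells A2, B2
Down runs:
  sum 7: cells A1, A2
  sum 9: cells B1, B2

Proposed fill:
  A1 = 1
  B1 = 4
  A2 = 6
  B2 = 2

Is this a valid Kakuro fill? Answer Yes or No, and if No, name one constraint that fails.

No — the down run B1–B2 sums to 6, not 9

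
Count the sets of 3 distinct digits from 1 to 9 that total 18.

7

3 distinct digits from 1–9 sum between 6 and 24.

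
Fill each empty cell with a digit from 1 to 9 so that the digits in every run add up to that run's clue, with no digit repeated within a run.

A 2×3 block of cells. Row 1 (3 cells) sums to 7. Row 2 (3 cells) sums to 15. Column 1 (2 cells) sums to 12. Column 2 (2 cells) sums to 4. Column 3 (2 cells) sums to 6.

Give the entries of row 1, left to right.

7 in 3 cells must be {1,2,4}; 4 in 2 cells must be {1,3}.
The 7 across and the 12 down share only 4, so (1,1) = 4.
Given what's placed, (1,2) must be 1 to fit the 7 across and 4 down.
(1,3) = 7 − 5 = 2 completes the 7 across.
(2,1) = 12 − 4 = 8 completes the 12 down.
(2,2) = 4 − 1 = 3 completes the 4 down.
(2,3) = 15 − 11 = 4 completes the 15 across.

4, 1, 2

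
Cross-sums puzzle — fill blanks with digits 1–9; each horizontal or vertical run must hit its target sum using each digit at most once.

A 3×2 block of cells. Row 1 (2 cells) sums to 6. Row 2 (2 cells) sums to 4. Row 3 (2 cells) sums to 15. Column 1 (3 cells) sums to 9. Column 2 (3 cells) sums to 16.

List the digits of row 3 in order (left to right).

4 in 2 cells must be {1,3}.
The 15 across and the 9 down share only 6, so (3,1) = 6.
(3,2) = 15 − 6 = 9 completes the 15 across.
Given what's placed, (2,1) must be 1 to fit the 4 across and 9 down.
(2,2) = 4 − 1 = 3 completes the 4 across.
(1,1) = 9 − 7 = 2 completes the 9 down.
(1,2) = 6 − 2 = 4 completes the 6 across.

6 9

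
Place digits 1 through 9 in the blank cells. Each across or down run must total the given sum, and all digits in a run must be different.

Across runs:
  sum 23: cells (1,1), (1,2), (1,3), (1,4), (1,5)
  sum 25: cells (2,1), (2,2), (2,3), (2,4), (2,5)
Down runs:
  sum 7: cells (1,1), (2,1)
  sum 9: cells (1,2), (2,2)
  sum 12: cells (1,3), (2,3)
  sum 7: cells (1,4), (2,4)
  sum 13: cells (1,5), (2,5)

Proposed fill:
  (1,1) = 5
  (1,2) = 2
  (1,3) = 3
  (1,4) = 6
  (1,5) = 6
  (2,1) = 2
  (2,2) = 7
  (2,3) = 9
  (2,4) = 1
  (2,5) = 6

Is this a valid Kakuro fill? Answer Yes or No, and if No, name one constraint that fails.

No — the across run (1,1)–(1,5) sums to 22, not 23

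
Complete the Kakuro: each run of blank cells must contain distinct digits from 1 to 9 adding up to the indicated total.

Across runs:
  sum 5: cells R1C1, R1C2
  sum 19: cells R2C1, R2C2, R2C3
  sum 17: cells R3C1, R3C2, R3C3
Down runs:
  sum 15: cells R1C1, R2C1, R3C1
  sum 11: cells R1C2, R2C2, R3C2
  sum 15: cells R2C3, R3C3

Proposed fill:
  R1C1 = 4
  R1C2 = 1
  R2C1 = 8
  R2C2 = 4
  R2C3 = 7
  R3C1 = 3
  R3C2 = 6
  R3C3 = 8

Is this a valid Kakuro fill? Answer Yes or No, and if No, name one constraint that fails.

Across: 4+1=5; 8+4+7=19; 3+6+8=17. Down: 4+8+3=15; 1+4+6=11; 7+8=15. No digit repeats within any run.

Yes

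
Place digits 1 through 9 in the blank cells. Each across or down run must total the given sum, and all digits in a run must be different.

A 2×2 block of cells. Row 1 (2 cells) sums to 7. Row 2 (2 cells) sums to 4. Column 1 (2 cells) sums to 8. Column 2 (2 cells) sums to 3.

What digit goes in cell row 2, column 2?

1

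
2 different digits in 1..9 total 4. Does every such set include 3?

Yes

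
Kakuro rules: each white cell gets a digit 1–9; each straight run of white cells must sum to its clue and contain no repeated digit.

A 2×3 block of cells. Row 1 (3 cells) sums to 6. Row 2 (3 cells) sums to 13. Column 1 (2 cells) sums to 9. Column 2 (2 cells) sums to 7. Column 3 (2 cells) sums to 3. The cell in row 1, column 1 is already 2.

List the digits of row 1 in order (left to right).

6 in 3 cells must be {1,2,3}; 3 in 2 cells must be {1,2}.
Given what's placed, (1,3) must be 1 to fit the 6 across and 3 down.
(2,1) = 9 − 2 = 7 completes the 9 down.
(2,3) = 3 − 1 = 2 completes the 3 down.
(1,2) = 6 − 3 = 3 completes the 6 across.
(2,2) = 13 − 9 = 4 completes the 13 across.

2 3 1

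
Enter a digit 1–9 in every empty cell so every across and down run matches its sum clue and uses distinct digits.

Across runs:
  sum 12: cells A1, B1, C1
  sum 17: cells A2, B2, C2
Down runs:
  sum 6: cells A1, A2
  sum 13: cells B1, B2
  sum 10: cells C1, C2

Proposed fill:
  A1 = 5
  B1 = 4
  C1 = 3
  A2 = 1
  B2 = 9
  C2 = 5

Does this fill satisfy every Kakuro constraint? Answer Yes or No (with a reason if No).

No — the across run A2–C2 sums to 15, not 17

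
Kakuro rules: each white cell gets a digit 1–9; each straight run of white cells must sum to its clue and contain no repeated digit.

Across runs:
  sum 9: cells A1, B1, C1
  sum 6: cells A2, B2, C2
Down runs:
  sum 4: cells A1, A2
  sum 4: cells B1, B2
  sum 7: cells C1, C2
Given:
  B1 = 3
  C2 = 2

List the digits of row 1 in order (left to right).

1, 3, 5

6 in 3 cells must be {1,2,3}; 4 in 2 cells must be {1,3}.
Given what's placed, A1 must be 1 to fit the 9 across and 4 down.
C1 = 9 − 4 = 5 completes the 9 across.
A2 = 4 − 1 = 3 completes the 4 down.
B2 = 6 − 5 = 1 completes the 6 across.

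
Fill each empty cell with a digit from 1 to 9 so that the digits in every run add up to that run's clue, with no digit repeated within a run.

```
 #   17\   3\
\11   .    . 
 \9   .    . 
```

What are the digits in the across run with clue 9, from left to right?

8 1

17 in 2 cells must be {8,9}; 3 in 2 cells must be {1,2}.
The 11 across and the 3 down share only 2, so R1C2 = 2.
The 9 across and the 17 down share only 8, so R2C1 = 8.
R2C2 = 9 − 8 = 1 completes the 9 across.
R1C1 = 11 − 2 = 9 completes the 11 across.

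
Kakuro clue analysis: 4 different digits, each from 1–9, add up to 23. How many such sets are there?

9

4 distinct digits from 1–9 sum between 10 and 30.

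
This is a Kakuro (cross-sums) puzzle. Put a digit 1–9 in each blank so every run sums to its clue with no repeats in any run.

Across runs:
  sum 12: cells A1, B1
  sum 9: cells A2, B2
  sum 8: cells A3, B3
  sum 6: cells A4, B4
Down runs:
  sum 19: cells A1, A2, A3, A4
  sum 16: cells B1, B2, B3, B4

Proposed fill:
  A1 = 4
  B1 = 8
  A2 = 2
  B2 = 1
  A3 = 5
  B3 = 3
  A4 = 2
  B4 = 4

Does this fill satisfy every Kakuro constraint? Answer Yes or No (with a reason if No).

No — the across run A2–B2 sums to 3, not 9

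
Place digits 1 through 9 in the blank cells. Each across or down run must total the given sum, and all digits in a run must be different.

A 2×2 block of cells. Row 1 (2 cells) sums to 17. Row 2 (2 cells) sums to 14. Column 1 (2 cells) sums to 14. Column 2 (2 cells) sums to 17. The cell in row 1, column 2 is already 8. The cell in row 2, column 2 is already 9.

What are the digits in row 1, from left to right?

17 in 2 cells must be {8,9}.
(1,1) = 17 − 8 = 9 completes the 17 across.
(2,1) = 14 − 9 = 5 completes the 14 across.

9 8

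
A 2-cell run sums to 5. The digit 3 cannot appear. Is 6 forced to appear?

No

The only way to make 5 from 2 distinct digits under that restriction is {1,4}, which does not contain 6.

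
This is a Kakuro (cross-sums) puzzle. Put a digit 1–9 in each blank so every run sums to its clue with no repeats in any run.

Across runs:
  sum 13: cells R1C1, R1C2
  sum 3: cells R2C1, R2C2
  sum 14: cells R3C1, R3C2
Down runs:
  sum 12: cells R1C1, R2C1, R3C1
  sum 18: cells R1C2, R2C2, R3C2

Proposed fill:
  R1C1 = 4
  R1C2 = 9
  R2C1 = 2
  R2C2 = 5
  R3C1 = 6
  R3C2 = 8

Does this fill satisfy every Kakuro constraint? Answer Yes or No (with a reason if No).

No — the down run R1C2–R3C2 sums to 22, not 18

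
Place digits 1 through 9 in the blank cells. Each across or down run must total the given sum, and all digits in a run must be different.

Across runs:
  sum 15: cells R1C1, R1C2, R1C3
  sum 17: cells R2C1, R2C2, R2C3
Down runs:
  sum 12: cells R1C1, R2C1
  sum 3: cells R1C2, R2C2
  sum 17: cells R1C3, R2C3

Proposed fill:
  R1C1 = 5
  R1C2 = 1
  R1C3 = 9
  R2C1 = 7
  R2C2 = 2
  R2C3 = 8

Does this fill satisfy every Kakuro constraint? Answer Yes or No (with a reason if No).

Yes

Across: 5+1+9=15; 7+2+8=17. Down: 5+7=12; 1+2=3; 9+8=17. No digit repeats within any run.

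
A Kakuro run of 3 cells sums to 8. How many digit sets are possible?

2

3 distinct digits from 1–9 sum between 6 and 24.
Enumerating: {1,2,5}, {1,3,4}.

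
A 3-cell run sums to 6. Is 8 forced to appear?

No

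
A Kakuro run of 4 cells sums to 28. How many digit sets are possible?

4 distinct digits from 1–9 sum between 10 and 30.
Enumerating: {4,7,8,9}, {5,6,8,9}.

2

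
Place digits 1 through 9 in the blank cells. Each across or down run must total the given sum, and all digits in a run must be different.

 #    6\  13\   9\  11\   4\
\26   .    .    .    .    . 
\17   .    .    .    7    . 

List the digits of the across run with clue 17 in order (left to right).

1, 4, 2, 7, 3

4 in 2 cells must be {1,3}.
R1C4 = 11 − 7 = 4 completes the 11 down.
R2C2 = 4: the only remaining digit allowed by both the 17 across and the 13 down.
R1C2 = 13 − 4 = 9 completes the 13 down.
Nothing is forced directly, so branch on R2C1, whose candidates are 1 or 2. If R2C1 = 2: then R1C1 would have to be in {1,2,3,5,6,7,8} for the 26 across but in {4} for the 6 down — contradiction. So R2C1 = 1.
R1C1 = 6 − 1 = 5 completes the 6 down.
R1C5 = 1: the only remaining digit allowed by both the 26 across and the 4 down.
R2C5 = 4 − 1 = 3 completes the 4 down.
R1C3 = 26 − 19 = 7 completes the 26 across.
R2C3 = 17 − 15 = 2 completes the 17 across.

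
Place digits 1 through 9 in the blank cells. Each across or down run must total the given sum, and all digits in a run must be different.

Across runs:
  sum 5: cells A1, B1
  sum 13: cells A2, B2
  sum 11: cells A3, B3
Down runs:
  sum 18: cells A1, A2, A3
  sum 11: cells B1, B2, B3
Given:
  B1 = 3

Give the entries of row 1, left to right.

A1 = 5 − 3 = 2 completes the 5 across.
No cell is forced outright now. A2 can only be 7 or 9 (the digits allowed by both its 13 across and its 18 down). If A2 = 9: then B2 would have to be in {4} for the 13 across but in {1,2,6,7} for the 11 down — contradiction. So A2 = 7.
B2 = 13 − 7 = 6 completes the 13 across.
A3 = 18 − 9 = 9 completes the 18 down.
B3 = 11 − 9 = 2 completes the 11 across.

2, 3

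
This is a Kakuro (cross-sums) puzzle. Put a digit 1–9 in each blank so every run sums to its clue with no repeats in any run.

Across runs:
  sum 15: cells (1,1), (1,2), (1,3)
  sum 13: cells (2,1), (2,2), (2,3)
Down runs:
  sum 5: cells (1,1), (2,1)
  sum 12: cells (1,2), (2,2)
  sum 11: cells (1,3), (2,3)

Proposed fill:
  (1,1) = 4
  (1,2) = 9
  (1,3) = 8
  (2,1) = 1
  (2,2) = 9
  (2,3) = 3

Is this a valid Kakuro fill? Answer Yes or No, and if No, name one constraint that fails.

No — the across run (1,1)–(1,3) sums to 21, not 15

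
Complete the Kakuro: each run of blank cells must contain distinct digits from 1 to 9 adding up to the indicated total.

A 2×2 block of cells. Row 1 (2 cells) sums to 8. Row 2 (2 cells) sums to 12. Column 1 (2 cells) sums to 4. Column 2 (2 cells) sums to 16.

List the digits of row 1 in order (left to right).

1, 7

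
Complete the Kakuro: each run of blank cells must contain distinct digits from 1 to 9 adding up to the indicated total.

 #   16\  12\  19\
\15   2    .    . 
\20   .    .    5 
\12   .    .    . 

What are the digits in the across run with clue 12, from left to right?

Nothing is forced directly, so branch on R1C3, whose candidates are 6 or 8. If R1C3 = 6: that forces R1C2 = 7, after which R2C2 would have to be in {6,7,8,9} for the 20 across but in {1,2,3,4} for the 12 down — contradiction. So R1C3 = 8.
R1C2 = 15 − 10 = 5 completes the 15 across.
Given what's placed, R2C2 must be 6 to fit the 20 across and 12 down.
R3C2 = 12 − 11 = 1 completes the 12 down.
R3C3 = 19 − 13 = 6 completes the 19 down.
R2C1 = 20 − 11 = 9 completes the 20 across.
R3C1 = 12 − 7 = 5 completes the 12 across.

5 1 6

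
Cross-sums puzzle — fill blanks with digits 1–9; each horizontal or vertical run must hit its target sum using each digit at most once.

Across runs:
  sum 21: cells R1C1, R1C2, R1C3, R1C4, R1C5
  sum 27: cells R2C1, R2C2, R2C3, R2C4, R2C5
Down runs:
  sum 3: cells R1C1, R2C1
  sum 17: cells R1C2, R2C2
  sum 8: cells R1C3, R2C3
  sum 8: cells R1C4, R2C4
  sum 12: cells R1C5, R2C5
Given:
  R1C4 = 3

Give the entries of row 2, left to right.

2, 9, 3, 5, 8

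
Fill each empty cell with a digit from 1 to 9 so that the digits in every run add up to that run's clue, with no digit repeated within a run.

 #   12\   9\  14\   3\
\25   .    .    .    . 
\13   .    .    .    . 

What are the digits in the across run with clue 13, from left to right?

3 in 2 cells must be {1,2}.
Nothing is forced directly, so branch on R2C3, whose candidates are 5 or 6. If R2C3 = 6: that forces R1C3 = 8, R2C1 = 4, after which R1C1 would have to be in {1,2,3,4,5,6,7,9} for the 25 across but in {8} for the 12 down — contradiction. So R2C3 = 5.
R1C3 = 14 − 5 = 9 completes the 14 down.
Given what's placed, R2C4 must be 1 to fit the 13 across and 3 down.
R1C4 = 3 − 1 = 2 completes the 3 down.
R1C1 = 8: the only remaining digit allowed by both the 25 across and the 12 down.
R1C2 = 25 − 19 = 6 completes the 25 across.
R2C1 = 12 − 8 = 4 completes the 12 down.
R2C2 = 13 − 10 = 3 completes the 13 across.

4 3 5 1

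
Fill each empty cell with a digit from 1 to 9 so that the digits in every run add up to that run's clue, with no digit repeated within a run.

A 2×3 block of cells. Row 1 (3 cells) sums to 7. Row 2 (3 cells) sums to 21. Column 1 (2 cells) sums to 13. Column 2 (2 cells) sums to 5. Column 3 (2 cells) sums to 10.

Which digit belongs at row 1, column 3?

7 in 3 cells must be {1,2,4}.
The 7 across and the 13 down share only 4, so (1,1) = 4.
(2,1) = 13 − 4 = 9 completes the 13 down.
Given what's placed, (2,2) must be 4 to fit the 21 across and 5 down.
(2,3) = 21 − 13 = 8 completes the 21 across.
(1,2) = 5 − 4 = 1 completes the 5 down.
(1,3) = 7 − 5 = 2 completes the 7 across.

2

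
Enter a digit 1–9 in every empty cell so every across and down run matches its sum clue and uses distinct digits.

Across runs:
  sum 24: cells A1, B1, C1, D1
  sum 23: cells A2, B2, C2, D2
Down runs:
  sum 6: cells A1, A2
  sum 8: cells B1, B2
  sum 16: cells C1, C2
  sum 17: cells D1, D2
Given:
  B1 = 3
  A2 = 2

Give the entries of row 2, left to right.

2 5 7 9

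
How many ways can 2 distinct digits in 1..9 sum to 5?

2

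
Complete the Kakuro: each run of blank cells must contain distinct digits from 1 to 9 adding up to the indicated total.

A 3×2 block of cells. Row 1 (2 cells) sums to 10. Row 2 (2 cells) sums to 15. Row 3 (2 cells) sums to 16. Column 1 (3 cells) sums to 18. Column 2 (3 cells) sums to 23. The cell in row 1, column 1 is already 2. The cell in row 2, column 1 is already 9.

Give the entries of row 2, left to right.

16 in 2 cells must be {7,9}; 23 in 3 cells must be {6,8,9}.
(1,2) = 10 − 2 = 8 completes the 10 across.
(2,2) = 15 − 9 = 6 completes the 15 across.
(3,1) = 18 − 11 = 7 completes the 18 down.
(3,2) = 16 − 7 = 9 completes the 16 across.

9 6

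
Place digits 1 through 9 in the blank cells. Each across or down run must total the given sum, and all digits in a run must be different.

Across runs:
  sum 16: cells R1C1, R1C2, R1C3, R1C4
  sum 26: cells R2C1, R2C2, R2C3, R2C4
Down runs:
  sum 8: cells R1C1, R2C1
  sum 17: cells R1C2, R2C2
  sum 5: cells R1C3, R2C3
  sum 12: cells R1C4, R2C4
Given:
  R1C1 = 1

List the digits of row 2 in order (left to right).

7 9 2 8

17 in 2 cells must be {8,9}.
R2C1 = 8 − 1 = 7 completes the 8 down.
No cell is forced outright now. R2C3 can only be 2 or 4 (the digits allowed by both its 26 across and its 5 down). If R2C3 = 4: then R1C3 would have to be in {2,3,4,5,6,7,8,9} for the 16 across but in {1} for the 5 down — contradiction. So R2C3 = 2.
R1C3 = 5 − 2 = 3 completes the 5 down.
R1C2 = 8: the only remaining digit allowed by both the 16 across and the 17 down.
R1C4 = 16 − 12 = 4 completes the 16 across.
R2C2 = 17 − 8 = 9 completes the 17 down.
R2C4 = 26 − 18 = 8 completes the 26 across.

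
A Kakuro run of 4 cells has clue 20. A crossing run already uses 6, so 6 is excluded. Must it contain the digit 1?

No

Counterexample: {2,3,7,8} sums to 20 under that restriction without using 1.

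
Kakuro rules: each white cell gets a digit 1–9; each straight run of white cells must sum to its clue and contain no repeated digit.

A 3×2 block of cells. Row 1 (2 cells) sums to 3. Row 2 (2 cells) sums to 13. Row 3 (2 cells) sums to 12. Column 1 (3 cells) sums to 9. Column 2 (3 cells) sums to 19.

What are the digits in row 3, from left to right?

3 in 2 cells must be {1,2}.
The 3 across and the 19 down share only 2, so (1,2) = 2.
(1,1) = 3 − 2 = 1 completes the 3 across.
Nothing is forced directly, so branch on (2,1), whose candidates are 5 or 6. If (2,1) = 6: then (2,2) would have to be in {7} for the 13 across but in {8,9} for the 19 down — contradiction. So (2,1) = 5.
(2,2) = 13 − 5 = 8 completes the 13 across.
(3,1) = 9 − 6 = 3 completes the 9 down.
(3,2) = 12 − 3 = 9 completes the 12 across.

3 9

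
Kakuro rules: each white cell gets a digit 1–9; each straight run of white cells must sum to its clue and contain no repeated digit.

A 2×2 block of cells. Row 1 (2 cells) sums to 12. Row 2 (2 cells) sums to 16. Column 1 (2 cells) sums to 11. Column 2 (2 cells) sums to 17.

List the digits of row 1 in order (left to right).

4 8

16 in 2 cells must be {7,9}; 17 in 2 cells must be {8,9}.
The 16 across and the 17 down share only 9, so (2,2) = 9.
(1,2) = 17 − 9 = 8 completes the 17 down.
(2,1) = 16 − 9 = 7 completes the 16 across.
(1,1) = 12 − 8 = 4 completes the 12 across.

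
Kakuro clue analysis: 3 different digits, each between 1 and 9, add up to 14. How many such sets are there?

3 distinct digits from 1–9 sum between 6 and 24.

8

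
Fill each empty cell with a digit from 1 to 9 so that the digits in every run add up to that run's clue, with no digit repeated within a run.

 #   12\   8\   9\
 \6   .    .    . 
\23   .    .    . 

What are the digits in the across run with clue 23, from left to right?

9, 6, 8

6 in 3 cells must be {1,2,3}; 23 in 3 cells must be {6,8,9}.
The 6 across and the 12 down share only 3, so R1C1 = 3.
R2C1 = 12 − 3 = 9 completes the 12 down.
Given what's placed, R2C2 must be 6 to fit the 23 across and 8 down.
R2C3 = 23 − 15 = 8 completes the 23 across.
R1C2 = 8 − 6 = 2 completes the 8 down.
R1C3 = 6 − 5 = 1 completes the 6 across.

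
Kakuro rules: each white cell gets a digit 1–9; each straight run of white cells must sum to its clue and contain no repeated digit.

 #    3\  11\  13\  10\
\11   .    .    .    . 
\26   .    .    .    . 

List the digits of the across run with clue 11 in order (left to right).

11 in 4 cells must be {1,2,3,5}; 3 in 2 cells must be {1,2}.
Only 5 fits R1C3 under both its across sum 11 and down sum 13.
The 26 across and the 3 down share only 2, so R2C1 = 2.
R2C3 = 13 − 5 = 8 completes the 13 down.
R1C1 = 3 − 2 = 1 completes the 3 down.
No cell is forced outright now. R2C2 can only be 7 or 9 (the digits allowed by both its 26 across and its 11 down). If R2C2 = 7: then R1C2 would have to be in {2,3} for the 11 across but in {4} for the 11 down — contradiction. So R2C2 = 9.
R1C2 = 11 − 9 = 2 completes the 11 down.
R1C4 = 11 − 8 = 3 completes the 11 across.

1 2 5 3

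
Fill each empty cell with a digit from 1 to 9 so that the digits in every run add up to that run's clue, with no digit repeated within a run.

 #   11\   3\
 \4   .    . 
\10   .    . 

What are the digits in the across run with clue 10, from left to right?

8 2

4 in 2 cells must be {1,3}; 3 in 2 cells must be {1,2}.
The 4 across and the 11 down share only 3, so R1C1 = 3.
R1C2 = 4 − 3 = 1 completes the 4 across.
R2C1 = 11 − 3 = 8 completes the 11 down.
R2C2 = 10 − 8 = 2 completes the 10 across.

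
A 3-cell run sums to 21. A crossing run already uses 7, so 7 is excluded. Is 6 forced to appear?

No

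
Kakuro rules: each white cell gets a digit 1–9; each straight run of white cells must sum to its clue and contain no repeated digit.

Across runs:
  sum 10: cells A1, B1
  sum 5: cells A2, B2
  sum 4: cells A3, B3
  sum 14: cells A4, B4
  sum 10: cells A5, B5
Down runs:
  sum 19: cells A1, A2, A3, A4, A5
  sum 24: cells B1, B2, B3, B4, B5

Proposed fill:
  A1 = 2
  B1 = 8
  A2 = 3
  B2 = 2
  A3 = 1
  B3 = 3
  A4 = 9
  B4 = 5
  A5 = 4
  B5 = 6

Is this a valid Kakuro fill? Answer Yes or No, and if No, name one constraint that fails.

Across: 2+8=10; 3+2=5; 1+3=4; 9+5=14; 4+6=10. Down: 2+3+1+9+4=19; 8+2+3+5+6=24. No digit repeats within any run.

Yes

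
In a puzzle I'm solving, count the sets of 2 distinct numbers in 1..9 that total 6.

2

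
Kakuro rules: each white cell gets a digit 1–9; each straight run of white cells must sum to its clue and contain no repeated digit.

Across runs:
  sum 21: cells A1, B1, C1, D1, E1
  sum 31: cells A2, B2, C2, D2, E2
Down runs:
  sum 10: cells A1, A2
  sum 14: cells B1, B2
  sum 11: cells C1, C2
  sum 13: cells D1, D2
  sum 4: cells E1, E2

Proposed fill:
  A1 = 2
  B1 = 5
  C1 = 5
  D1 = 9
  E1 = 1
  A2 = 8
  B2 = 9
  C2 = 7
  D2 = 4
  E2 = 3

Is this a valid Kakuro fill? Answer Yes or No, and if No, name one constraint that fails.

No — the across run A1–E1 sums to 22, not 21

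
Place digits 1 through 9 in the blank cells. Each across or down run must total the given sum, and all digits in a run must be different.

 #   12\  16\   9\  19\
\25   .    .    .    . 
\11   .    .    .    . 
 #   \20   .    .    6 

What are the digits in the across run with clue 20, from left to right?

11 in 4 cells must be {1,2,3,5}.
Given what's placed, R2C4 must be 5 to fit the 11 across and 19 down.
R3C3 = 5: the only remaining digit allowed by both the 20 across and the 9 down.
R1C4 = 19 − 11 = 8 completes the 19 down.
R2C1 = 3: the only remaining digit allowed by both the 11 across and the 12 down.
R2C3 = 1: the only remaining digit allowed by both the 11 across and the 9 down.
R3C2 = 20 − 11 = 9 completes the 20 across.

9, 5, 6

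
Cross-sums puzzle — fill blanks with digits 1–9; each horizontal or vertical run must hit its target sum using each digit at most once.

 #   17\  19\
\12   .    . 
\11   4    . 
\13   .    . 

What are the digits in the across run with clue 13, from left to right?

R2C2 = 11 − 4 = 7 completes the 11 across.
Nothing is forced directly, so branch on R1C1, whose candidates are 5 or 7 or 8. If R1C1 = 5: then R1C2 would have to be in {7} for the 12 across but in {3,4,8,9} for the 19 down — contradiction. If R1C1 = 7: then R1C2 would have to be in {5} for the 12 across but in {3,4,8,9} for the 19 down — contradiction. So R1C1 = 8.
R1C2 = 12 − 8 = 4 completes the 12 across.
R3C1 = 17 − 12 = 5 completes the 17 down.
R3C2 = 13 − 5 = 8 completes the 13 across.

5, 8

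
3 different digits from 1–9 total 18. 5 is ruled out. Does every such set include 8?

Counterexample: {2,7,9} sums to 18 under that restriction without using 8.

No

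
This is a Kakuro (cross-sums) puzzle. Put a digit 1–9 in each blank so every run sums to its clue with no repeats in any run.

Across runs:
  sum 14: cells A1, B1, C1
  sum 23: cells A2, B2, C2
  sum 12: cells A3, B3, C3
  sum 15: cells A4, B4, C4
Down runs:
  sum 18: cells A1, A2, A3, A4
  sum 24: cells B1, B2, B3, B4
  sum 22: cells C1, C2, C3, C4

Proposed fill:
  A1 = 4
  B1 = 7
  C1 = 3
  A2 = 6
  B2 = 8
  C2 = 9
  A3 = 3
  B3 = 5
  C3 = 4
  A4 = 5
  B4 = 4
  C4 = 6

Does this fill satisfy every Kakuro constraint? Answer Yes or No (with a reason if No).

Yes

Across: 4+7+3=14; 6+8+9=23; 3+5+4=12; 5+4+6=15. Down: 4+6+3+5=18; 7+8+5+4=24; 3+9+4+6=22. No digit repeats within any run.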